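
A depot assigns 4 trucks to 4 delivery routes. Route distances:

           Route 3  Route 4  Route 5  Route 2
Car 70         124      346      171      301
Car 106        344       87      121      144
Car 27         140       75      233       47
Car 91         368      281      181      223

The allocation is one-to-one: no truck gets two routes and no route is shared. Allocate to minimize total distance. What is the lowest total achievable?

This is the linear assignment problem.
Optimal: Car 70→Route 3 (124 km), Car 106→Route 4 (87 km), Car 27→Route 2 (47 km), Car 91→Route 5 (181 km) — total 124+87+47+181 = 439 km.
Column-greedy (each route in turn goes to its cheapest remaining truck) gives 543 km, worse by 104.

Min total: 439 km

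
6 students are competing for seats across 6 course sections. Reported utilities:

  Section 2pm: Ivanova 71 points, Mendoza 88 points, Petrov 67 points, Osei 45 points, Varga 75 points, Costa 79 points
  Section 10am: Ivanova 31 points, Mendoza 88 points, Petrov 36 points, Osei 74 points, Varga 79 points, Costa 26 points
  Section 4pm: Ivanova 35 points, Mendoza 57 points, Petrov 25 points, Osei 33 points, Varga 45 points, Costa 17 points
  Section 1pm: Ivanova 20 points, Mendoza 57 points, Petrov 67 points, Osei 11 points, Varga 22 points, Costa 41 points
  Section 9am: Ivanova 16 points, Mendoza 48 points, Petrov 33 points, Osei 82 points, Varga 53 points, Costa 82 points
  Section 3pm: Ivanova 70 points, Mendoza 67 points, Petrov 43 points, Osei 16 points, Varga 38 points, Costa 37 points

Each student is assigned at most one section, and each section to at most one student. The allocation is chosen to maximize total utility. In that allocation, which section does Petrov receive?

Petrov receives Section 1pm.

Optimal: Ivanova→Section 3pm (70 points), Mendoza→Section 4pm (57 points), Petrov→Section 1pm (67 points), Osei→Section 9am (82 points), Varga→Section 10am (79 points), Costa→Section 2pm (79 points) — total 70+57+67+82+79+79 = 434 points.
Column-greedy (each section in turn goes to its best remaining student) gives 388 points, worse by 46.
Petrov's own top section is Section 2pm (67 points), but forcing Petrov→Section 2pm and reassigning the rest optimally gives only 396 points — worse by 38.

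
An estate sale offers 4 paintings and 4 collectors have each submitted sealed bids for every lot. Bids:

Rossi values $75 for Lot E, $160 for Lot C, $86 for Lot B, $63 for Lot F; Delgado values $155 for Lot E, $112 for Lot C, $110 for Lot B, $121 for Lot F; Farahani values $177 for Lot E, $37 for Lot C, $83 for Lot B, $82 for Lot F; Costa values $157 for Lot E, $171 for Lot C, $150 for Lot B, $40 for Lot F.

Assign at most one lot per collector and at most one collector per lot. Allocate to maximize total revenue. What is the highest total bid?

This is a one-to-one assignment (maximum-weight bipartite matching).
Optimal: Rossi→Lot C ($160), Delgado→Lot F ($121), Farahani→Lot E ($177), Costa→Lot B ($150) — total 160+121+177+150 = $608.
Max-entry greedy (repeatedly take the single best remaining cell) gives $555, worse by 53.
Next-best assignment: Rossi→Lot B, Delgado→Lot F, Farahani→Lot E, Costa→Lot C = $555.

Max total: $608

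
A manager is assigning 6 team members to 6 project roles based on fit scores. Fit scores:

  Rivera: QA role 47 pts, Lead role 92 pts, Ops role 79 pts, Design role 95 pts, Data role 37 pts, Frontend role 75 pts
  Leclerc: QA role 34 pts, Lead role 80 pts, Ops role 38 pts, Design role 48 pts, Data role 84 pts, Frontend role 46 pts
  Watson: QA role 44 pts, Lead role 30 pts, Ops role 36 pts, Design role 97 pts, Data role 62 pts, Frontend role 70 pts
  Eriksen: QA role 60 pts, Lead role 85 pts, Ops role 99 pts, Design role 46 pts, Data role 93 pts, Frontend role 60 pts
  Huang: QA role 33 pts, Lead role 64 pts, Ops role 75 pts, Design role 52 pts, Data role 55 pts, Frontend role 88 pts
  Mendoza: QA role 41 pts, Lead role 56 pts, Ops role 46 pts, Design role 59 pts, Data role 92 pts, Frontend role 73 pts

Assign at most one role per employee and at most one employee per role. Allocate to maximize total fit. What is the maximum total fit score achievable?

Treat this as an assignment problem: match each employee to one role.
Optimal: Rivera→QA role (47 pts), Leclerc→Lead role (80 pts), Watson→Design role (97 pts), Eriksen→Ops role (99 pts), Huang→Frontend role (88 pts), Mendoza→Data role (92 pts) — total 47+80+97+99+88+92 = 503 pts.
Row-greedy (each employee in turn takes its best remaining role) gives 453 pts, worse by 50.
Swapping Leclerc↔Huang (Leclerc→Frontend role 46 pts, Huang→Lead role 64 pts) loses 58.

Max total: 503 pts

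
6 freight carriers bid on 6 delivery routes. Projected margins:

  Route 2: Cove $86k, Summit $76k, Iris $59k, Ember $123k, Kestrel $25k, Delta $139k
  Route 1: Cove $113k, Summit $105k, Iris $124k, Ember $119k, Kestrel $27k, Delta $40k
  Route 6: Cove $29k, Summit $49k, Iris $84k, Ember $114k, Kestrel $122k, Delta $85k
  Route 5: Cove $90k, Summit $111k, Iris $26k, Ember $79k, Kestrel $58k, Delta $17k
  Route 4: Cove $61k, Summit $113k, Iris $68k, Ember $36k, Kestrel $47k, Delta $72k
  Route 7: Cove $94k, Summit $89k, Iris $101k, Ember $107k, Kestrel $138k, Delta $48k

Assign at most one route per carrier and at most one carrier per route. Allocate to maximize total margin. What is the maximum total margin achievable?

Max total: $718k

This is the linear assignment problem.
Optimal: Cove→Route 5 ($90k), Summit→Route 4 ($113k), Iris→Route 1 ($124k), Ember→Route 6 ($114k), Kestrel→Route 7 ($138k), Delta→Route 2 ($139k) — total 90+113+124+114+138+139 = $718k.
Next-best assignment: Cove→Route 5, Summit→Route 4, Iris→Route 1, Ember→Route 7, Kestrel→Route 6, Delta→Route 2 = $695k.
Swapping Ember↔Cove (Ember→Route 5 $79k, Cove→Route 6 $29k) loses 96.
Every other assignment is strictly worse.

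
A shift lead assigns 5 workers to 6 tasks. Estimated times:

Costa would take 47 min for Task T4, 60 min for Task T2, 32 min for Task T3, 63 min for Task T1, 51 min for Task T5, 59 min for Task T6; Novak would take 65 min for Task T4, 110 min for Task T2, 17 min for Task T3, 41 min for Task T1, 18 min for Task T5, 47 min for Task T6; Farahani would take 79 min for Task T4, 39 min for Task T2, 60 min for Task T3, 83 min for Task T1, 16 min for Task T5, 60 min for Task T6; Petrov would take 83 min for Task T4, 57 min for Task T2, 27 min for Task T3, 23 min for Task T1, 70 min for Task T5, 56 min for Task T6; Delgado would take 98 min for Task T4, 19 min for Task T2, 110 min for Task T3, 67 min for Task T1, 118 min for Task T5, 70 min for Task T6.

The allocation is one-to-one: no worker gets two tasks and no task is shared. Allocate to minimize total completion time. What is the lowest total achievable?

Treat this as an assignment problem: match each worker to one task.
Optimal: Costa→Task T4 (47 min), Novak→Task T3 (17 min), Farahani→Task T5 (16 min), Petrov→Task T1 (23 min), Delgado→Task T2 (19 min) — total 47+17+16+23+19 = 122 min.
Row-greedy (each worker in turn takes its cheapest remaining task) gives 182 min, worse by 60.
Swapping Farahani↔Delgado (Farahani→Task T2 39 min, Delgado→Task T5 118 min) adds 122.

Minimum total: 122 min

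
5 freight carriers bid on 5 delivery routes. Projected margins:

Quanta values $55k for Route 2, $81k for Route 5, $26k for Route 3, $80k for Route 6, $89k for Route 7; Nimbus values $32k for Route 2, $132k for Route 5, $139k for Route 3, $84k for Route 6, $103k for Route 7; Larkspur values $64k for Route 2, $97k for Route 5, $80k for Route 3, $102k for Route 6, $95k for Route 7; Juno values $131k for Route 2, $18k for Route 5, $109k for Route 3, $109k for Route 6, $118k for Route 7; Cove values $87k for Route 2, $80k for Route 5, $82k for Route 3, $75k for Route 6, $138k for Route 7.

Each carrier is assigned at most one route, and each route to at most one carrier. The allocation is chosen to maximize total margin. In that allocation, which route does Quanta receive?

Treat this as an assignment problem: match each carrier to one route.
Optimal: Quanta→Route 5 ($81k), Nimbus→Route 3 ($139k), Larkspur→Route 6 ($102k), Juno→Route 2 ($131k), Cove→Route 7 ($138k) — total 81+139+102+131+138 = $591k.
Column-greedy (each route in turn goes to its best remaining carrier) gives $536k, worse by 55.
Quanta's own top route is Route 7 ($89k), but forcing Quanta→Route 7 and reassigning the rest optimally gives only $541k — worse by 50.

Quanta receives Route 5.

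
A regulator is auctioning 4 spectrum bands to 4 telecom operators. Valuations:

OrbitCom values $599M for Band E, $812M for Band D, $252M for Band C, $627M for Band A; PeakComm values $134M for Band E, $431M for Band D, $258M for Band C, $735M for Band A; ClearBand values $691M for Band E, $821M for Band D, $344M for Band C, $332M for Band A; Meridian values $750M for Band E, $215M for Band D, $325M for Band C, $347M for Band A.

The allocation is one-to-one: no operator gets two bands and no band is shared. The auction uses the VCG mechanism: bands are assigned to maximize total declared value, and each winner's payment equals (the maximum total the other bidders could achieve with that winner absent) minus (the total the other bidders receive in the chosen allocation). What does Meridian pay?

Efficient allocation: OrbitCom→Band D ($812M), PeakComm→Band A ($735M), ClearBand→Band C ($344M), Meridian→Band E ($750M); total welfare W = $2641M.
Meridian receives Band E at value $750M, so the others get W − 750 = $1891M.
Without Meridian: best allocation of the remaining 3 bidders over all 4 bands is OrbitCom→Band D ($812M), PeakComm→Band A ($735M), ClearBand→Band E ($691M), total $2238M.
VCG payment = (others' best without Meridian) − (others' welfare with Meridian) = 2238 − 1891 = $347M.

Meridian pays $347M.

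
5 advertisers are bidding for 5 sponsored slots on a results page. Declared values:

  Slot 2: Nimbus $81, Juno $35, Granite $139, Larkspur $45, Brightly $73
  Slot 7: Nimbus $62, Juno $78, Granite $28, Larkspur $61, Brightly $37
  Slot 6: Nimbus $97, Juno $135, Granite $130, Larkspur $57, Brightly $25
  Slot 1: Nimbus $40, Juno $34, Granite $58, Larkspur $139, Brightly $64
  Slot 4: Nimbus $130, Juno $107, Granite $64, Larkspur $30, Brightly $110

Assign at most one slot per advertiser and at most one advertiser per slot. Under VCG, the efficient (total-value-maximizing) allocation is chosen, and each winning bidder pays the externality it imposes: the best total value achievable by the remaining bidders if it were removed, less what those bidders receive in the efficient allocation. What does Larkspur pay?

Larkspur pays $22.

Efficient allocation: Nimbus→Slot 7 ($62), Juno→Slot 6 ($135), Granite→Slot 2 ($139), Larkspur→Slot 1 ($139), Brightly→Slot 4 ($110); total welfare W = $585.
Larkspur receives Slot 1 at value $139, so the others get W − 139 = $446.
Without Larkspur: best allocation of the remaining 4 bidders over all 5 slots is Nimbus→Slot 4 ($130), Juno→Slot 6 ($135), Granite→Slot 2 ($139), Brightly→Slot 1 ($64), total $468.
VCG payment = (others' best without Larkspur) − (others' welfare with Larkspur) = 468 − 446 = $22.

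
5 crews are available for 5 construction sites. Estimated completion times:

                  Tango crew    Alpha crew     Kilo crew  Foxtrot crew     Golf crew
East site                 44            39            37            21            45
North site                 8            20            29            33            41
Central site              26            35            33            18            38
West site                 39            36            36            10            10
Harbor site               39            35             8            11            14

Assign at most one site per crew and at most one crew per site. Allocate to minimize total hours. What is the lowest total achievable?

Optimal: Tango crew→North site (8 hours), Alpha crew→Central site (35 hours), Kilo crew→Harbor site (8 hours), Foxtrot crew→East site (21 hours), Golf crew→West site (10 hours) — total 8+35+8+21+10 = 82 hours.
Row-greedy (each crew in turn takes its cheapest remaining site) gives 106 hours, worse by 24.
Next-best assignment: Tango crew→North site, Alpha crew→East site, Kilo crew→Harbor site, Foxtrot crew→Central site, Golf crew→West site = 83 hours.
Checked against all permutations: 82 hours is optimal.

Minimum total: 82 hours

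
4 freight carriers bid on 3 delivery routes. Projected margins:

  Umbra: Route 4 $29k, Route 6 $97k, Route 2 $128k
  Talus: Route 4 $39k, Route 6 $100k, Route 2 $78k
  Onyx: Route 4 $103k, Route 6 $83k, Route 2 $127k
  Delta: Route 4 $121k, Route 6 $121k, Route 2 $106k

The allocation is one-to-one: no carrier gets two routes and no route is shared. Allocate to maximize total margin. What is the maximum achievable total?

Maximum total: $352k

Optimal: Onyx→Route 4 ($103k), Delta→Route 6 ($121k), Umbra→Route 2 ($128k) — total 103+121+128 = $352k.
No other one-to-one assignment exceeds $352k.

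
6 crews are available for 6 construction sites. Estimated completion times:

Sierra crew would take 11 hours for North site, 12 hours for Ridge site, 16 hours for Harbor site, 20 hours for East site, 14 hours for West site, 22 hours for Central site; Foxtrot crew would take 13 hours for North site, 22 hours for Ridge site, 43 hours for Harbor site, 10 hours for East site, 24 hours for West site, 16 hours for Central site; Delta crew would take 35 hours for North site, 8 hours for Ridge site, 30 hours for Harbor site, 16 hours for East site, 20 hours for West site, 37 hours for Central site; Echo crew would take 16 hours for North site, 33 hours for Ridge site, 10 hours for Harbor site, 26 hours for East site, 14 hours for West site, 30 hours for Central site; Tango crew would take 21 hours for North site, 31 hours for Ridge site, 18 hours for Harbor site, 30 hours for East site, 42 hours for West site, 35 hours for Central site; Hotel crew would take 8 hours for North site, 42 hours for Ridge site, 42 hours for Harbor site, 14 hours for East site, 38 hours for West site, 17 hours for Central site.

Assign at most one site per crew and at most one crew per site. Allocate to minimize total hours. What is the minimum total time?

Optimal: Sierra crew→North site (11 hours), Foxtrot crew→East site (10 hours), Delta crew→Ridge site (8 hours), Echo crew→West site (14 hours), Tango crew→Harbor site (18 hours), Hotel crew→Central site (17 hours) — total 11+10+8+14+18+17 = 78 hours.
Min-entry greedy (repeatedly take the single cheapest remaining cell) gives 85 hours, worse by 7.
Next-best assignment: Sierra crew→West site, Foxtrot crew→East site, Delta crew→Ridge site, Echo crew→Harbor site, Tango crew→North site, Hotel crew→Central site = 80 hours.
Swapping Echo crew↔Delta crew (Echo crew→Ridge site 33 hours, Delta crew→West site 20 hours) adds 31.
Checked against all permutations: 78 hours is optimal.

Minimum total: 78 hours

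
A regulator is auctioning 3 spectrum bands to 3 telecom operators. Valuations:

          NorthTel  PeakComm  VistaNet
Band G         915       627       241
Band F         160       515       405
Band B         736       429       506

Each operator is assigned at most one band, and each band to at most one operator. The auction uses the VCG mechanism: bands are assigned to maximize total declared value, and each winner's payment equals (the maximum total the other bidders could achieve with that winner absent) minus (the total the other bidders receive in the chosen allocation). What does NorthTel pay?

Efficient allocation: NorthTel→Band G ($915M), PeakComm→Band F ($515M), VistaNet→Band B ($506M); total welfare W = $1936M.
NorthTel receives Band G at value $915M, so the others get W − 915 = $1021M.
Without NorthTel: best allocation of the remaining 2 bidders over all 3 bands is PeakComm→Band G ($627M), VistaNet→Band B ($506M), total $1133M.
VCG payment = (others' best without NorthTel) − (others' welfare with NorthTel) = 1133 − 1021 = $112M.

NorthTel pays $112M.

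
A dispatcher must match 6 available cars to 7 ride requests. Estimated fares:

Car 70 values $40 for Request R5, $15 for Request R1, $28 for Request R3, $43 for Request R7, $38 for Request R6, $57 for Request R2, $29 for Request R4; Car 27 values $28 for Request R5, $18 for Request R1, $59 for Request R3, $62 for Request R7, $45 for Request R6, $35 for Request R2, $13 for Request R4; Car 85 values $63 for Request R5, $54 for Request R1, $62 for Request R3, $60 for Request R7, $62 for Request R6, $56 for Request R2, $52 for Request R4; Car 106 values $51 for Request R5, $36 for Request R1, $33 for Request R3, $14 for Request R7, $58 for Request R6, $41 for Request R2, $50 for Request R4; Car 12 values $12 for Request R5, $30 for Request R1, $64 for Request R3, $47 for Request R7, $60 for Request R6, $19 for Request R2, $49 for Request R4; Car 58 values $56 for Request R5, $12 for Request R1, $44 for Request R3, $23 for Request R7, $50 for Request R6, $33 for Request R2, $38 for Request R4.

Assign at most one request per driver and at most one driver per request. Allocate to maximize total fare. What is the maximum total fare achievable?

Maximum total: $351

This is the linear assignment problem.
Optimal: Car 70→Request R2 ($57), Car 27→Request R7 ($62), Car 85→Request R1 ($54), Car 106→Request R6 ($58), Car 12→Request R3 ($64), Car 58→Request R5 ($56) — total 57+62+54+58+64+56 = $351.
Row-greedy (each driver in turn takes its best remaining request) gives $342, worse by 9.
No other one-to-one assignment exceeds $351.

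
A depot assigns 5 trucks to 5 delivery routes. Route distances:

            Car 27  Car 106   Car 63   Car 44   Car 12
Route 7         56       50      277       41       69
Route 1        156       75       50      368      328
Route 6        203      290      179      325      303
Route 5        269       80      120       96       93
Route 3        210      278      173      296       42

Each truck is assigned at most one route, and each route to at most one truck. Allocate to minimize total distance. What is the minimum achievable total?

Optimal: Car 27→Route 6 (203 km), Car 106→Route 5 (80 km), Car 63→Route 1 (50 km), Car 44→Route 7 (41 km), Car 12→Route 3 (42 km) — total 203+80+50+41+42 = 416 km.
Row-greedy (each truck in turn takes its cheapest remaining route) gives 850 km, worse by 434.
Next-best assignment: Car 27→Route 6, Car 106→Route 7, Car 63→Route 1, Car 44→Route 5, Car 12→Route 3 = 441 km.
Swapping Car 27↔Car 63 (Car 27→Route 1 156 km, Car 63→Route 6 179 km) adds 82.
Every other assignment is strictly worse.

Min total: 416 km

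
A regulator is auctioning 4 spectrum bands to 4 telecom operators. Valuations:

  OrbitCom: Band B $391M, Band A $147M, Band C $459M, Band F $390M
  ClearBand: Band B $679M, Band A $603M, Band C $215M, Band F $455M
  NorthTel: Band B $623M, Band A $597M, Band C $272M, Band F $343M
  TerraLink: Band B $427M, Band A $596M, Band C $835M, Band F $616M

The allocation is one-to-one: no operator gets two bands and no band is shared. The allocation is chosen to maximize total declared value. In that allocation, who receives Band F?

OrbitCom receives Band F.

Optimal: OrbitCom→Band F ($390M), ClearBand→Band B ($679M), NorthTel→Band A ($597M), TerraLink→Band C ($835M) — total 390+679+597+835 = $2501M.
Next-best assignment: OrbitCom→Band F, ClearBand→Band A, NorthTel→Band B, TerraLink→Band C = $2451M.
Swapping NorthTel↔OrbitCom (NorthTel→Band F $343M, OrbitCom→Band A $147M) loses 497.
Checked against all permutations: $2501M is optimal.
OrbitCom's own top band is Band C ($459M), but forcing OrbitCom→Band C and reassigning the rest optimally gives only $2351M — worse by 150.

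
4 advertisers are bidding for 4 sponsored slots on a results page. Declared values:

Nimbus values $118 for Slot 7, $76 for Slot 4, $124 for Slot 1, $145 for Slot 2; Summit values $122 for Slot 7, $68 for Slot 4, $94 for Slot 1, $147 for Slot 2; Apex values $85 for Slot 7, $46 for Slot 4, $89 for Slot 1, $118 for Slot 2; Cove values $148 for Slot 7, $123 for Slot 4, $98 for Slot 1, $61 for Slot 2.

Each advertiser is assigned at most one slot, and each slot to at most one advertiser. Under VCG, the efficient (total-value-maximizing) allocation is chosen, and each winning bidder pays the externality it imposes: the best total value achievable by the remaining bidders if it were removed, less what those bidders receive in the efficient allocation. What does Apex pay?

Efficient allocation: Nimbus→Slot 1 ($124), Summit→Slot 7 ($122), Apex→Slot 2 ($118), Cove→Slot 4 ($123); total welfare W = $487.
Apex receives Slot 2 at value $118, so the others get W − 118 = $369.
Without Apex: best allocation of the remaining 3 bidders over all 4 slots is Nimbus→Slot 1 ($124), Summit→Slot 2 ($147), Cove→Slot 7 ($148), total $419.
VCG payment = (others' best without Apex) − (others' welfare with Apex) = 419 − 369 = $50.

Apex pays $50.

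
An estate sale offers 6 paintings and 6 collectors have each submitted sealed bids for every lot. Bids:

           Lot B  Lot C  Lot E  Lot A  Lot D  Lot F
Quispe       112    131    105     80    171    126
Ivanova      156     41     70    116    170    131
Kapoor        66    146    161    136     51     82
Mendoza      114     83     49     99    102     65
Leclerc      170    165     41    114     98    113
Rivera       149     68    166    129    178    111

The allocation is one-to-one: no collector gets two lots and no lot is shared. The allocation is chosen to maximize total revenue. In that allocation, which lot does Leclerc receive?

Optimal: Quispe→Lot F ($126), Ivanova→Lot B ($156), Kapoor→Lot E ($161), Mendoza→Lot A ($99), Leclerc→Lot C ($165), Rivera→Lot D ($178) — total 126+156+161+99+165+178 = $885.
Row-greedy (each collector in turn takes its best remaining lot) gives $863, worse by 22.
Next-best assignment: Quispe→Lot D, Ivanova→Lot F, Kapoor→Lot C, Mendoza→Lot A, Leclerc→Lot B, Rivera→Lot E = $883.
Swapping Quispe↔Kapoor (Quispe→Lot E $105, Kapoor→Lot F $82) loses 100.
Leclerc's own top lot is Lot B ($170), but forcing Leclerc→Lot B and reassigning the rest optimally gives only $883 — worse by 2.

Leclerc receives Lot C.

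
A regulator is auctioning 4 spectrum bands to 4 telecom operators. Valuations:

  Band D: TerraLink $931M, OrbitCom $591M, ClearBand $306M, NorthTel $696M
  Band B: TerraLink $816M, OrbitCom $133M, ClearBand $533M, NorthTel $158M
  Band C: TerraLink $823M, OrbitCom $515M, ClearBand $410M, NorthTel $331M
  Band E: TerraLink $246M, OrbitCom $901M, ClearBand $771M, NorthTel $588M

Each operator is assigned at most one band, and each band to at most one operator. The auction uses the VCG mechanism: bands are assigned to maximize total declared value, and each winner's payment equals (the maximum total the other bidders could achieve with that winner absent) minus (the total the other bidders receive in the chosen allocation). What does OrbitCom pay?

Efficient allocation: TerraLink→Band C ($823M), OrbitCom→Band E ($901M), ClearBand→Band B ($533M), NorthTel→Band D ($696M); total welfare W = $2953M.
OrbitCom receives Band E at value $901M, so the others get W − 901 = $2052M.
Without OrbitCom: best allocation of the remaining 3 bidders over all 4 bands is TerraLink→Band C ($823M), ClearBand→Band E ($771M), NorthTel→Band D ($696M), total $2290M.
VCG payment = (others' best without OrbitCom) − (others' welfare with OrbitCom) = 2290 − 2052 = $238M.

OrbitCom pays $238M.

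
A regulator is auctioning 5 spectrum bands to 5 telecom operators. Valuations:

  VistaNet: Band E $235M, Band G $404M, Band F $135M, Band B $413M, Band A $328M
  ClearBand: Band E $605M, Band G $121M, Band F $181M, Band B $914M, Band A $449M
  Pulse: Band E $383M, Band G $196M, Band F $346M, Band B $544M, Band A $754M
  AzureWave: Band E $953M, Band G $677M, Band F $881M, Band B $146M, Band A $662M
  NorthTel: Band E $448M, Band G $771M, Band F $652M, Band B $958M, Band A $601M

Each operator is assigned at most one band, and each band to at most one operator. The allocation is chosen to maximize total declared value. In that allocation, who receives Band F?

NorthTel receives Band F.

Treat this as an assignment problem: match each operator to one band.
Optimal: VistaNet→Band G ($404M), ClearBand→Band B ($914M), Pulse→Band A ($754M), AzureWave→Band E ($953M), NorthTel→Band F ($652M) — total 404+914+754+953+652 = $3677M.
Max-entry greedy (repeatedly take the single best remaining cell) gives $3250M, worse by 427.
Next-best assignment: VistaNet→Band G, ClearBand→Band E, Pulse→Band A, AzureWave→Band F, NorthTel→Band B = $3602M.
Swapping VistaNet↔AzureWave (VistaNet→Band E $235M, AzureWave→Band G $677M) loses 445.
NorthTel's own top band is Band B ($958M), but forcing NorthTel→Band B and reassigning the rest optimally gives only $3602M — worse by 75.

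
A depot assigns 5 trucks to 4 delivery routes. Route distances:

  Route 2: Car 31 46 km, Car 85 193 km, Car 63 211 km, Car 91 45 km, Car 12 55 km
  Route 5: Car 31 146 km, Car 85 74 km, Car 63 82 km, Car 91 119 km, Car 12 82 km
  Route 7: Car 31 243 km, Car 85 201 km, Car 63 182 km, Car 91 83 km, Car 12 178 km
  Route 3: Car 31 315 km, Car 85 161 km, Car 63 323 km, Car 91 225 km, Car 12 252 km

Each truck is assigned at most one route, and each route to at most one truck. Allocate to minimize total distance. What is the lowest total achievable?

Minimum total: 372 km

Treat this as an assignment problem: match each truck to one route.
Optimal: Car 31→Route 2 (46 km), Car 63→Route 5 (82 km), Car 91→Route 7 (83 km), Car 85→Route 3 (161 km) — total 46+82+83+161 = 372 km.
Column-greedy (each route in turn goes to its cheapest remaining truck) gives 612 km, worse by 240.
Swapping Car 31↔Car 85 (Car 31→Route 3 315 km, Car 85→Route 2 193 km) adds 301.
Checked against all permutations: 372 km is optimal.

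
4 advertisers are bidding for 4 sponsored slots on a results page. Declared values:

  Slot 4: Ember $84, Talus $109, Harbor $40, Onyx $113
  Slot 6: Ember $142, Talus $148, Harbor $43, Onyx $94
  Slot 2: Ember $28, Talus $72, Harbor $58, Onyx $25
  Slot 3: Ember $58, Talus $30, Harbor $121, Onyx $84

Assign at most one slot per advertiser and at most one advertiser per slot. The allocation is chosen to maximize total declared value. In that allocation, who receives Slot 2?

Talus receives Slot 2.

This is the linear assignment problem.
Optimal: Ember→Slot 6 ($142), Talus→Slot 2 ($72), Harbor→Slot 3 ($121), Onyx→Slot 4 ($113) — total 142+72+121+113 = $448.
Column-greedy (each slot in turn goes to its best remaining advertiser) gives $377, worse by 71.
Next-best assignment: Ember→Slot 2, Talus→Slot 6, Harbor→Slot 3, Onyx→Slot 4 = $410.
Talus's own top slot is Slot 6 ($148), but forcing Talus→Slot 6 and reassigning the rest optimally gives only $410 — worse by 38.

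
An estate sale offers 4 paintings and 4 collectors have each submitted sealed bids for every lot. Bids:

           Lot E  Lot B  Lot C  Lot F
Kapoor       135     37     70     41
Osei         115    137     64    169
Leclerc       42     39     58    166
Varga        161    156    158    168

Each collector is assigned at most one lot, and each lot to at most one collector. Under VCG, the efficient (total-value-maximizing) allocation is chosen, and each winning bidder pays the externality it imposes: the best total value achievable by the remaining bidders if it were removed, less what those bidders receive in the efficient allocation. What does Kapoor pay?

Kapoor pays $3.

Efficient allocation: Kapoor→Lot E ($135), Osei→Lot B ($137), Leclerc→Lot F ($166), Varga→Lot C ($158); total welfare W = $596.
Kapoor receives Lot E at value $135, so the others get W − 135 = $461.
Without Kapoor: best allocation of the remaining 3 bidders over all 4 lots is Osei→Lot B ($137), Leclerc→Lot F ($166), Varga→Lot E ($161), total $464.
VCG payment = (others' best without Kapoor) − (others' welfare with Kapoor) = 464 − 461 = $3.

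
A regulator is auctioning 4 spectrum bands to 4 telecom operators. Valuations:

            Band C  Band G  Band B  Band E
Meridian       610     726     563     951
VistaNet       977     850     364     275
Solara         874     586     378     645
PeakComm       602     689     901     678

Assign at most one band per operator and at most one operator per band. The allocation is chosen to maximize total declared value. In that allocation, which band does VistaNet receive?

VistaNet receives Band G.

This is the linear assignment problem.
Optimal: Meridian→Band E ($951M), VistaNet→Band G ($850M), Solara→Band C ($874M), PeakComm→Band B ($901M) — total 951+850+874+901 = $3576M.
Row-greedy (each operator in turn takes its best remaining band) gives $3415M, worse by 161.
Next-best assignment: Meridian→Band E, VistaNet→Band C, Solara→Band G, PeakComm→Band B = $3415M.
Checked against all permutations: $3576M is optimal.
VistaNet's own top band is Band C ($977M), but forcing VistaNet→Band C and reassigning the rest optimally gives only $3415M — worse by 161.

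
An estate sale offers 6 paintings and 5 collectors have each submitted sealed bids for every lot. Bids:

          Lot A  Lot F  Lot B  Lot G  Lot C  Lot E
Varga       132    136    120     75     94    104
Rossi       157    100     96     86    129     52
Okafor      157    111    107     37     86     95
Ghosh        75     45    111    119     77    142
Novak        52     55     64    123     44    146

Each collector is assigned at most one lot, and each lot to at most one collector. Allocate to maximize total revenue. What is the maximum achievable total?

Maximum total: $687

Treat this as an assignment problem: match each collector to one lot.
Optimal: Varga→Lot F ($136), Rossi→Lot C ($129), Okafor→Lot A ($157), Ghosh→Lot G ($119), Novak→Lot E ($146) — total 136+129+157+119+146 = $687.
Max-entry greedy (repeatedly take the single best remaining cell) gives $665, worse by 22.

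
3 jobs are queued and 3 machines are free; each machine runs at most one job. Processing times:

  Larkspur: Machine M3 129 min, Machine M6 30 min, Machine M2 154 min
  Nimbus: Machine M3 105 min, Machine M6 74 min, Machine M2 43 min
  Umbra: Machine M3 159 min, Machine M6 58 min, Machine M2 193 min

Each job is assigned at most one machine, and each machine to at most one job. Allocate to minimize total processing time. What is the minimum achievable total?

Optimal: Larkspur→Machine M3 (129 min), Nimbus→Machine M2 (43 min), Umbra→Machine M6 (58 min) — total 129+43+58 = 230 min.
Min-entry greedy (repeatedly take the single cheapest remaining cell) gives 232 min, worse by 2.
Swapping Umbra↔Nimbus (Umbra→Machine M2 193 min, Nimbus→Machine M6 74 min) adds 166.

Minimum total: 230 min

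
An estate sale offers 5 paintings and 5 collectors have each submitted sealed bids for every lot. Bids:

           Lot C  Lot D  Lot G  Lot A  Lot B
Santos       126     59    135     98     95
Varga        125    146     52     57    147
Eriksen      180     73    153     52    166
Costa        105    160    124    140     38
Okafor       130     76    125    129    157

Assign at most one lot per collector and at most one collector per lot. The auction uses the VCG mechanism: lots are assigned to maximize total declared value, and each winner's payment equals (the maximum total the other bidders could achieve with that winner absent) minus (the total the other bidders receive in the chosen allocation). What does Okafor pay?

Efficient allocation: Santos→Lot G ($135), Varga→Lot D ($146), Eriksen→Lot C ($180), Costa→Lot A ($140), Okafor→Lot B ($157); total welfare W = $758.
Okafor receives Lot B at value $157, so the others get W − 157 = $601.
Without Okafor: best allocation of the remaining 4 bidders over all 5 lots is Santos→Lot G ($135), Varga→Lot B ($147), Eriksen→Lot C ($180), Costa→Lot D ($160), total $622.
VCG payment = (others' best without Okafor) − (others' welfare with Okafor) = 622 − 601 = $21.

Okafor pays $21.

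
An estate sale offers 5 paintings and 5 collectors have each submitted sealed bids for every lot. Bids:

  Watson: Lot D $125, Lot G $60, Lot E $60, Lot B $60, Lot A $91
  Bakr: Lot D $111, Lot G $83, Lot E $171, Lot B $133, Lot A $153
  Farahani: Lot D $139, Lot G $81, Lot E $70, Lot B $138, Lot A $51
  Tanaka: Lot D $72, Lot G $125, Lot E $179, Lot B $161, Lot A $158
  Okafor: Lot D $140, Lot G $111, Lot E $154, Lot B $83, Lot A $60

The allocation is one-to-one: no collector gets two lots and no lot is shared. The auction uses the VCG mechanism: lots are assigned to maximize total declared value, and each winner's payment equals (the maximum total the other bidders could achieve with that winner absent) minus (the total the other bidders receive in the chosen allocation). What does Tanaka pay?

Efficient allocation: Watson→Lot D ($125), Bakr→Lot A ($153), Farahani→Lot B ($138), Tanaka→Lot E ($179), Okafor→Lot G ($111); total welfare W = $706.
Tanaka receives Lot E at value $179, so the others get W − 179 = $527.
Without Tanaka: best allocation of the remaining 4 bidders over all 5 lots is Watson→Lot D ($125), Bakr→Lot A ($153), Farahani→Lot B ($138), Okafor→Lot E ($154), total $570.
VCG payment = (others' best without Tanaka) − (others' welfare with Tanaka) = 570 − 527 = $43.

Tanaka pays $43.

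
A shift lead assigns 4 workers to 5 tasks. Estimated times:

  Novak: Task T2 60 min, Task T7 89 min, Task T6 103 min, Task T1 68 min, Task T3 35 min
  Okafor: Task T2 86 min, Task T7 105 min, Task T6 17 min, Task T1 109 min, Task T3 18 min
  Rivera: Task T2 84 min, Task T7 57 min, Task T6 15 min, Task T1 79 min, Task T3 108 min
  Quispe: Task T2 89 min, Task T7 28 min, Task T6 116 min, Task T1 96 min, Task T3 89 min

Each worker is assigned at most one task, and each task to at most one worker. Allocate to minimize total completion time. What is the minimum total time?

Minimum total: 121 min

Optimal: Novak→Task T2 (60 min), Okafor→Task T3 (18 min), Rivera→Task T6 (15 min), Quispe→Task T7 (28 min) — total 60+18+15+28 = 121 min.
Row-greedy (each worker in turn takes its cheapest remaining task) gives 198 min, worse by 77.
Next-best assignment: Novak→Task T1, Okafor→Task T3, Rivera→Task T6, Quispe→Task T7 = 129 min.
Checked against all permutations: 121 min is optimal.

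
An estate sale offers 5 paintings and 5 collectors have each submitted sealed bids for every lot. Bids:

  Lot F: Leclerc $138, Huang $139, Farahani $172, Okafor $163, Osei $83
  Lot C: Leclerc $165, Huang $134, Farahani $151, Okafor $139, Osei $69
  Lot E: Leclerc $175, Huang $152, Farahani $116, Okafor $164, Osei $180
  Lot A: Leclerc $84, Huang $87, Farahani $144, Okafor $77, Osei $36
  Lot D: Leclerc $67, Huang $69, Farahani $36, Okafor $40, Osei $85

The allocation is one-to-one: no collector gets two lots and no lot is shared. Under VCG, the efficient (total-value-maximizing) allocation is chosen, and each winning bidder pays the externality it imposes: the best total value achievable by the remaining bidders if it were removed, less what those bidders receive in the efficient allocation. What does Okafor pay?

Efficient allocation: Leclerc→Lot C ($165), Huang→Lot D ($69), Farahani→Lot A ($144), Okafor→Lot F ($163), Osei→Lot E ($180); total welfare W = $721.
Okafor receives Lot F at value $163, so the others get W − 163 = $558.
Without Okafor: best allocation of the remaining 4 bidders over all 5 lots is Leclerc→Lot C ($165), Huang→Lot F ($139), Farahani→Lot A ($144), Osei→Lot E ($180), total $628.
VCG payment = (others' best without Okafor) − (others' welfare with Okafor) = 628 − 558 = $70.

Okafor pays $70.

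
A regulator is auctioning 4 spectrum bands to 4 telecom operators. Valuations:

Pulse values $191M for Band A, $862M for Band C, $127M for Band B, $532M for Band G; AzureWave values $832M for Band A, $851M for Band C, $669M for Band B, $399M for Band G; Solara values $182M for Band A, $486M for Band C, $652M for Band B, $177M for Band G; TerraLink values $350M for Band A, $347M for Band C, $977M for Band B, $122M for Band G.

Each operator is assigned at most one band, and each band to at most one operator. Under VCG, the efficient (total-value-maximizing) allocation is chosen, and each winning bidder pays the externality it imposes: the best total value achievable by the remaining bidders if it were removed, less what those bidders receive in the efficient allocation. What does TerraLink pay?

Efficient allocation: Pulse→Band C ($862M), AzureWave→Band A ($832M), Solara→Band G ($177M), TerraLink→Band B ($977M); total welfare W = $2848M.
TerraLink receives Band B at value $977M, so the others get W − 977 = $1871M.
Without TerraLink: best allocation of the remaining 3 bidders over all 4 bands is Pulse→Band C ($862M), AzureWave→Band A ($832M), Solara→Band B ($652M), total $2346M.
VCG payment = (others' best without TerraLink) − (others' welfare with TerraLink) = 2346 − 1871 = $475M.

TerraLink pays $475M.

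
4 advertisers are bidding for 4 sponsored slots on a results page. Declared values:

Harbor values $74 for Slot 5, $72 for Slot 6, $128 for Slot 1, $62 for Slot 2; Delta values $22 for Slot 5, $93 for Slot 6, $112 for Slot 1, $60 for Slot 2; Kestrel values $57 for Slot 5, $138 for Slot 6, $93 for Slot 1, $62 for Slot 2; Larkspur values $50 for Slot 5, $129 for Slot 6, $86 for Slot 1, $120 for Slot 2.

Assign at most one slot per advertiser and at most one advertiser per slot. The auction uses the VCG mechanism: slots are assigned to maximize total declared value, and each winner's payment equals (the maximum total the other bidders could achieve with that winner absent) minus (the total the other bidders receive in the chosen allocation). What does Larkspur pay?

Larkspur pays $2.

Efficient allocation: Harbor→Slot 5 ($74), Delta→Slot 1 ($112), Kestrel→Slot 6 ($138), Larkspur→Slot 2 ($120); total welfare W = $444.
Larkspur receives Slot 2 at value $120, so the others get W − 120 = $324.
Without Larkspur: best allocation of the remaining 3 bidders over all 4 slots is Harbor→Slot 1 ($128), Delta→Slot 2 ($60), Kestrel→Slot 6 ($138), total $326.
VCG payment = (others' best without Larkspur) − (others' welfare with Larkspur) = 326 − 324 = $2.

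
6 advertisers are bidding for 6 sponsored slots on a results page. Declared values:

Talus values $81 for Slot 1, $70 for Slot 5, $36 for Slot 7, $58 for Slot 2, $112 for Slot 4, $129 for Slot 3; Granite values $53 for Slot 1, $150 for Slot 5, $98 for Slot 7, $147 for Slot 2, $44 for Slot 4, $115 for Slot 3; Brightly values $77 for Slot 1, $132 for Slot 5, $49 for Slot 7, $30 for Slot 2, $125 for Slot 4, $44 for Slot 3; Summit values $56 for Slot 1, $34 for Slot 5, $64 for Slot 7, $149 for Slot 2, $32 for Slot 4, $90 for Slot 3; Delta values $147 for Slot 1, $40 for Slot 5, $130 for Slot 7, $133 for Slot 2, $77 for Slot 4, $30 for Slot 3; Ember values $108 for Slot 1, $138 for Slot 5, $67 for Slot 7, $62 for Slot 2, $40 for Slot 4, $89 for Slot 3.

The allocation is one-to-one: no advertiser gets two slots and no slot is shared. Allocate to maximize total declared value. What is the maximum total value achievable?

Treat this as an assignment problem: match each advertiser to one slot.
Optimal: Talus→Slot 3 ($129), Granite→Slot 5 ($150), Brightly→Slot 4 ($125), Summit→Slot 2 ($149), Delta→Slot 7 ($130), Ember→Slot 1 ($108) — total 129+150+125+149+130+108 = $791.
Column-greedy (each slot in turn goes to its best remaining advertiser) gives $767, worse by 24.
Next-best assignment: Talus→Slot 3, Granite→Slot 7, Brightly→Slot 4, Summit→Slot 2, Delta→Slot 1, Ember→Slot 5 = $786.
Swapping Talus↔Brightly (Talus→Slot 4 $112, Brightly→Slot 3 $44) loses 98.

Maximum total: $791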